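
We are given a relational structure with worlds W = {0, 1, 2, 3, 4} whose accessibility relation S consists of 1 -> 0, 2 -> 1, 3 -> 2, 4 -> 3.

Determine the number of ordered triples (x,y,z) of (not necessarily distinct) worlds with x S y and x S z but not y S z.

4

Enumerating: (1,0,0), (2,1,1), (3,2,2), (4,3,3).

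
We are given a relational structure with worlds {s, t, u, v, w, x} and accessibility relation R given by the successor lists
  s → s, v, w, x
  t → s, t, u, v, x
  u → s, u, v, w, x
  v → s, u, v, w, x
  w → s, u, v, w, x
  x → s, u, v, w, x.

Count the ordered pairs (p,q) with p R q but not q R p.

5

Enumerating: (t,s), (t,u), (t,v), (t,x), (u,s).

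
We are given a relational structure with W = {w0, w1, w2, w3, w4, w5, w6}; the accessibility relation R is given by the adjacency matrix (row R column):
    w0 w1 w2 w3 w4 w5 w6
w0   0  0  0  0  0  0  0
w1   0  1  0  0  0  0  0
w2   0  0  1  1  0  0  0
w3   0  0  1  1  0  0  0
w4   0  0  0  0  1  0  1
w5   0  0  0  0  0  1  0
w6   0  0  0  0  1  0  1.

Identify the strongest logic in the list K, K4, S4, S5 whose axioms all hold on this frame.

K4

Transitive (axiom 4): yes — every two-step R-path is closed by a direct edge.
Reflexive (axiom T): no — w0 is not related to itself.
Euclidean (axiom 5): yes — any two successors of a common world are R-related.
So F validates K, K4; S4 would additionally require R to be reflexive. The strongest is K4.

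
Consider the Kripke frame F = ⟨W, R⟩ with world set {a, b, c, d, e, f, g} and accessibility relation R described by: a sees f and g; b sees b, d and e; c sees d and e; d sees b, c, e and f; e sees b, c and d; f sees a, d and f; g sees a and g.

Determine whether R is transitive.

Transitive: no — a R f and f R d, but not a R d.

No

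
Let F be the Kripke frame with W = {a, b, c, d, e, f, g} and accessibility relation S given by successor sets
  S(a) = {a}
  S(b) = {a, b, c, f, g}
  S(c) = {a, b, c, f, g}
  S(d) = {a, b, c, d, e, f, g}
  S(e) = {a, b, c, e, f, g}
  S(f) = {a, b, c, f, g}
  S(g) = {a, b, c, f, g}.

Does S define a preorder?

Yes

Reflexive: yes — every world is S-related to itself.
Transitive: yes — every two-step S-path is closed by a direct edge.
So S is a preorder.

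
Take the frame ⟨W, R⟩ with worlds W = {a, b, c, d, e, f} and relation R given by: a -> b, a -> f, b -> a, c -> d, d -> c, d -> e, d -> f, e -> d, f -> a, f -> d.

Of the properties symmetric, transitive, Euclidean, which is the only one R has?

Symmetric: yes — every pair in R has its reverse in R.
Transitive: no — a R f and f R d, but not a R d.
Euclidean: no — a R b and a R f, but not b R f.
Only symmetric holds.

symmetric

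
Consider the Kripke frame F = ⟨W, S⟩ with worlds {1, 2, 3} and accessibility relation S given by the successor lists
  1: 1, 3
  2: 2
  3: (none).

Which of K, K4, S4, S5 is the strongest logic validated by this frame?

K4

Transitive (axiom 4): yes — every two-step S-path is closed by a direct edge.
Reflexive (axiom T): no — 3 is not related to itself.
Euclidean (axiom 5): no — 1 S 3 and 1 S 1, but not 3 S 1.
So F validates K, K4; S4 would additionally require S to be reflexive. The strongest is K4.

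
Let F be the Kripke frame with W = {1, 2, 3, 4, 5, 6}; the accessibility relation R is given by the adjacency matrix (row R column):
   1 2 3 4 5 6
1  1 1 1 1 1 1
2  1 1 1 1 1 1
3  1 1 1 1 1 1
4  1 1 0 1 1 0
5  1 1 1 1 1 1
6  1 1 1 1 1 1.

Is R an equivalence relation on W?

Reflexive: yes — every world is R-related to itself.
Symmetric: no — 3 R 4 but not 4 R 3.
Transitive: no — 4 R 1 and 1 R 3, but not 4 R 3.
So R is not an equivalence relation.

No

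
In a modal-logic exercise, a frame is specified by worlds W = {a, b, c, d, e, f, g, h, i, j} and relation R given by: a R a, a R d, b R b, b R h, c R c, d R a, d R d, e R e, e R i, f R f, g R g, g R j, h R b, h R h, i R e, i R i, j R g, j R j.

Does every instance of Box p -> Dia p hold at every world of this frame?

Yes

Axiom D corresponds to the accessibility relation being serial.
Serial: yes — every world has a successor (e.g. a R a).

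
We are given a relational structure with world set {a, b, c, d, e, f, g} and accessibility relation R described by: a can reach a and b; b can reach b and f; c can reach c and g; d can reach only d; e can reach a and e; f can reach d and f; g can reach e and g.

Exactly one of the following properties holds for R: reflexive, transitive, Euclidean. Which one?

Reflexive: yes — every world is R-related to itself.
Transitive: no — a R b and b R f, but not a R f.
Euclidean: no — a R b and a R a, but not b R a.
Only reflexive holds.

reflexive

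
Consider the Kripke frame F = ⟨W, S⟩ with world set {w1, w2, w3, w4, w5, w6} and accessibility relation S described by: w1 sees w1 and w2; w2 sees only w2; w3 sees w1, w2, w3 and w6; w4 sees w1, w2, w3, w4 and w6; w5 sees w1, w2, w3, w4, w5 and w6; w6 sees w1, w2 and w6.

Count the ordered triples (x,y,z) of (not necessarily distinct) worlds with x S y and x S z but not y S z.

Enumerating: (w1,w2,w1), (w3,w1,w3), (w3,w1,w6), (w3,w2,w1), (w3,w2,w3), (w3,w2,w6), (w3,w6,w3), (w4,w1,w3), (w4,w1,w4), (w4,w1,w6), (w4,w2,w1), (w4,w2,w3), … and 23 more.
Total: 35.

35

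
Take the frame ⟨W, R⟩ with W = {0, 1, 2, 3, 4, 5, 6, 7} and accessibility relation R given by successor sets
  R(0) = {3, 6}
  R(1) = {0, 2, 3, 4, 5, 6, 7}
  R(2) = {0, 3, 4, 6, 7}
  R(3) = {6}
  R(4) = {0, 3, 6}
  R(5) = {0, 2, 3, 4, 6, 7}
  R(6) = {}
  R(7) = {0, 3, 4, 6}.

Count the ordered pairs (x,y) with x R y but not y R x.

28

Enumerating: (0,3), (0,6), (1,0), (1,2), (1,3), (1,4), (1,5), (1,6), (1,7), (2,0), (2,3), (2,4), … and 16 more.
Total: 28.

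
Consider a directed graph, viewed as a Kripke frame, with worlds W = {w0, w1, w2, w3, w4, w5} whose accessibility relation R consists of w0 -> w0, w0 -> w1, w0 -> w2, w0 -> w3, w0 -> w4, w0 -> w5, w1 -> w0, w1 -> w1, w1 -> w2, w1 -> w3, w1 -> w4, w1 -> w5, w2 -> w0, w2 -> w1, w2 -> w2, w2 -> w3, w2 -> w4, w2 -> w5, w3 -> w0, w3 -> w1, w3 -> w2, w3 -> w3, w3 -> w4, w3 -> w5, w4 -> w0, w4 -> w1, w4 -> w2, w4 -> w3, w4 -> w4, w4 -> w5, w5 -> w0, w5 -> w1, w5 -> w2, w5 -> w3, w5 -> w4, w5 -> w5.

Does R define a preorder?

Reflexive: yes — every world is R-related to itself.
Transitive: yes — every two-step R-path is closed by a direct edge.
So R is a preorder.

Yes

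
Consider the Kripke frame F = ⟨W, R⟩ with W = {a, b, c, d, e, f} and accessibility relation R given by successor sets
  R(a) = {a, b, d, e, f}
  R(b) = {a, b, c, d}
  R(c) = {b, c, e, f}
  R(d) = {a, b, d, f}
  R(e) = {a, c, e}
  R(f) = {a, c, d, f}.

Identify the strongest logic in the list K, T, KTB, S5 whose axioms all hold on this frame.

KTB

Reflexive (axiom T): yes — every world is R-related to itself.
Symmetric (axiom B): yes — every pair in R has its reverse in R.
Euclidean (axiom 5): no — a R b and a R e, but not b R e.
So F validates K, T, KTB; S5 would additionally require R to be Euclidean. The strongest is KTB.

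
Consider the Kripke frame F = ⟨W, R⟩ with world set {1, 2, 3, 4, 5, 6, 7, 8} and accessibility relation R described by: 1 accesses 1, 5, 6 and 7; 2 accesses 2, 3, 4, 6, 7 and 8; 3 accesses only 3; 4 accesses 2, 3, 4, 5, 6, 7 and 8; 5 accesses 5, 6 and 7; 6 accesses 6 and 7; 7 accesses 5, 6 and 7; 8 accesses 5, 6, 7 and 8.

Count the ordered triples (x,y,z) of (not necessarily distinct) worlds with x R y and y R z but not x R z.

4

Enumerating: (2,4,5), (2,7,5), (2,8,5), (6,7,5).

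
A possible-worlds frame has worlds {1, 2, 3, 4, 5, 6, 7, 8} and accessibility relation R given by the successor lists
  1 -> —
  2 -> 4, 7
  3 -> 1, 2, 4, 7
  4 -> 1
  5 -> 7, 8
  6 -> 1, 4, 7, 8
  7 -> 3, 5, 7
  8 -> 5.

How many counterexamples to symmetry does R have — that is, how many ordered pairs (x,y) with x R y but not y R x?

10

Enumerating: (2,4), (2,7), (3,1), (3,2), (3,4), (4,1), (6,1), (6,4), (6,7), (6,8).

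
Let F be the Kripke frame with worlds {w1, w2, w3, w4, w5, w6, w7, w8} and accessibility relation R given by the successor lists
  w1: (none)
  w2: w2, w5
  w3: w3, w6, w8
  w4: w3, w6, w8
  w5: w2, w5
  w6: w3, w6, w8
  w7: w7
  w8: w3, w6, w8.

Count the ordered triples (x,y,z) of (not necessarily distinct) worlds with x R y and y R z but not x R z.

0

R is transitive; there are no such tuples.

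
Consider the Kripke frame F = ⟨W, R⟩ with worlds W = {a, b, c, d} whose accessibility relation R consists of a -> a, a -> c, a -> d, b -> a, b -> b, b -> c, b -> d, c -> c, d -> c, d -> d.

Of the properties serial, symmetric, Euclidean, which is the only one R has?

serial

Serial: yes — every world has a successor (e.g. a R a).
Symmetric: no — a R c but not c R a.
Euclidean: no — a R c and a R d, but not c R d.
Only serial holds.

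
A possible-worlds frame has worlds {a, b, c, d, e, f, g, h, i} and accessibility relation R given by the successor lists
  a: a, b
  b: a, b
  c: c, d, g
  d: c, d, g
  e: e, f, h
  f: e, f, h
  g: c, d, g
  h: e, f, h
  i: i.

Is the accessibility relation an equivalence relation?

Yes

Reflexive: yes — every world is R-related to itself.
Symmetric: yes — every pair in R has its reverse in R.
Transitive: yes — every two-step R-path is closed by a direct edge.
So R is an equivalence relation.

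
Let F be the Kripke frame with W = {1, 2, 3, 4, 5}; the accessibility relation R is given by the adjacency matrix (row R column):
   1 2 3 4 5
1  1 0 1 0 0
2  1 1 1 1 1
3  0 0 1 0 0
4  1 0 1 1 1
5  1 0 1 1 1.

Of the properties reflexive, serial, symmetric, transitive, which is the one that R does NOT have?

Reflexive: yes — every world is R-related to itself.
Serial: yes — every world has a successor (e.g. 1 R 1).
Symmetric: no — 1 R 3 but not 3 R 1.
Transitive: yes — every two-step R-path is closed by a direct edge.
Only symmetric fails.

symmetric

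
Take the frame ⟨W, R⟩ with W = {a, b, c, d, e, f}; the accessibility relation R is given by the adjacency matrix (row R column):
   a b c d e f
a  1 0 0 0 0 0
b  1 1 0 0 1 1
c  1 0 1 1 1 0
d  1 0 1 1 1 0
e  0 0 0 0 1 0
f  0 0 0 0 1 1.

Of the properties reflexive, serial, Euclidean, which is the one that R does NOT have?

Euclidean

Reflexive: yes — every world is R-related to itself.
Serial: yes — every world has a successor (e.g. a R a).
Euclidean: no — b R a and b R e, but not a R e.
Only Euclidean fails.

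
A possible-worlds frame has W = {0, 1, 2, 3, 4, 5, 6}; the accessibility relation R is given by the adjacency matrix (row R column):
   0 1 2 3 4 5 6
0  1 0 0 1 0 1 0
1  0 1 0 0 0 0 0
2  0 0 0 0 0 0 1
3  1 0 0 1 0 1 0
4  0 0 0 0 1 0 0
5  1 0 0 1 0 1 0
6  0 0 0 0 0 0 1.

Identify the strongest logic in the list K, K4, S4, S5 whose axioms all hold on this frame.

K4

Transitive (axiom 4): yes — every two-step R-path is closed by a direct edge.
Reflexive (axiom T): no — 2 is not related to itself.
Euclidean (axiom 5): yes — any two successors of a common world are R-related.
So F validates K, K4; S4 would additionally require R to be reflexive. The strongest is K4.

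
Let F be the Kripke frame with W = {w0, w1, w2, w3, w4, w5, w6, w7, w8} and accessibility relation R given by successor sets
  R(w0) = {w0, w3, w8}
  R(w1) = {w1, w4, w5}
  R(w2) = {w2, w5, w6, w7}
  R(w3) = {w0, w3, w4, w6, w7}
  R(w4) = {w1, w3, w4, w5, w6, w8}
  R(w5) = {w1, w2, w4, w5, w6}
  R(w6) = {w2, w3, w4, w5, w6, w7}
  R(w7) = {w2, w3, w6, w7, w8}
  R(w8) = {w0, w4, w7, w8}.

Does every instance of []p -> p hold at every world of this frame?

Axiom T corresponds to the accessibility relation being reflexive.
Reflexive: yes — every world is R-related to itself.

Yes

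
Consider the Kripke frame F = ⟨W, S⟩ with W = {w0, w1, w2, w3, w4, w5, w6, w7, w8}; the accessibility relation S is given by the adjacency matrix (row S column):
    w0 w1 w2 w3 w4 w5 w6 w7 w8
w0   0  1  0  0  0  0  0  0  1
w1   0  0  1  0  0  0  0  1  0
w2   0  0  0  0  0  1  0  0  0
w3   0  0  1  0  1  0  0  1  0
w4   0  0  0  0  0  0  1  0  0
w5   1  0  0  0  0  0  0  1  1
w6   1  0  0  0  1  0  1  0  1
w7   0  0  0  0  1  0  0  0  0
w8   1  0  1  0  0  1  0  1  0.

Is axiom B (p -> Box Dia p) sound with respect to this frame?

No

By correspondence theory, B is valid on a frame iff S is symmetric.
Symmetric: no — w0 S w1 but not w1 S w0.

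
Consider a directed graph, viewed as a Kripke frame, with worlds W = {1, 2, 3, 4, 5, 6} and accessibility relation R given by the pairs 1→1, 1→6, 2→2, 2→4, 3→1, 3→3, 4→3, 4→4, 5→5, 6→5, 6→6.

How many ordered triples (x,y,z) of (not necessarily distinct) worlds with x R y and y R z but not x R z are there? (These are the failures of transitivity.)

Enumerating: (1,6,5), (2,4,3), (3,1,6), (4,3,1).

4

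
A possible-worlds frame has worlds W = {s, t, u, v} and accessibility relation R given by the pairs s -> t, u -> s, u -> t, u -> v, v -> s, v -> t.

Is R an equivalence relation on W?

No

Reflexive: no — s is not related to itself.
Symmetric: no — s R t but not t R s.
Transitive: yes — every two-step R-path is closed by a direct edge.
So R is not an equivalence relation.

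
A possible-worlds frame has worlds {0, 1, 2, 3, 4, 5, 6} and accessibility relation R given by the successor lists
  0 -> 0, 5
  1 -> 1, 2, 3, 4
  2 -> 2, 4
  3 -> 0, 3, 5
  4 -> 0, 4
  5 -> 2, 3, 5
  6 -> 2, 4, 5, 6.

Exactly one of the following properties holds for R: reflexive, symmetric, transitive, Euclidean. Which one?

Reflexive: yes — every world is R-related to itself.
Symmetric: no — 0 R 5 but not 5 R 0.
Transitive: no — 0 R 5 and 5 R 2, but not 0 R 2.
Euclidean: no — 1 R 2 and 1 R 3, but not 2 R 3.
Only reflexive holds.

reflexive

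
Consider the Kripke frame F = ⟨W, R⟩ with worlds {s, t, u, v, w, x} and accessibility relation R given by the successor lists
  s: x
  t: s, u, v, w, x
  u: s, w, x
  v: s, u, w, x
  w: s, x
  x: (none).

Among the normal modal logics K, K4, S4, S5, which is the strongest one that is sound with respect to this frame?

K4

Transitive (axiom 4): yes — every two-step R-path is closed by a direct edge.
Reflexive (axiom T): no — s is not related to itself.
Euclidean (axiom 5): no — t R s and t R u, but not s R u.
So F validates K, K4; S4 would additionally require R to be reflexive. The strongest is K4.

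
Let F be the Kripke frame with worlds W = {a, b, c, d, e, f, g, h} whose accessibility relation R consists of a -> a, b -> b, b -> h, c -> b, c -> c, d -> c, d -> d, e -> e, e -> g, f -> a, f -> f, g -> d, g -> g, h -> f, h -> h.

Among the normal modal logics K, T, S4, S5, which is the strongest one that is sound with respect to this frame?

Reflexive (axiom T): yes — every world is R-related to itself.
Transitive (axiom 4): no — b R h and h R f, but not b R f.
Euclidean (axiom 5): no — b R h and b R b, but not h R b.
So F validates K, T; S4 would additionally require R to be transitive. The strongest is T.

T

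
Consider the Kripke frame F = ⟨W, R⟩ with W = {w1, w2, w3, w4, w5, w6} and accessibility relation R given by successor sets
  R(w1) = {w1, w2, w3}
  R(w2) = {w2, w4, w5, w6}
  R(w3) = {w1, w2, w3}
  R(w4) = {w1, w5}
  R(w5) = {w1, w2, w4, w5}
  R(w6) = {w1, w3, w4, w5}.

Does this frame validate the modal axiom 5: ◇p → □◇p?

No

The schema 5 characterises exactly the Euclidean frames.
Euclidean: no — w1 R w2 and w1 R w3, but not w2 R w3.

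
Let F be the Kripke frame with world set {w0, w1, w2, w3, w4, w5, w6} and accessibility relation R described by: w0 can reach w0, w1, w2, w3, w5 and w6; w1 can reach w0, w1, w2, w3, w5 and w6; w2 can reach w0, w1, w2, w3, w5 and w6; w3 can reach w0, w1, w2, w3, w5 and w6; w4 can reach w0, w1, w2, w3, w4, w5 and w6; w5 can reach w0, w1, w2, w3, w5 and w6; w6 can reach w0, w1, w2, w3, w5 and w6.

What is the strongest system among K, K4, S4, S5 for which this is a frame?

Transitive (axiom 4): yes — every two-step R-path is closed by a direct edge.
Reflexive (axiom T): yes — every world is R-related to itself.
Euclidean (axiom 5): no — w4 R w0 and w4 R w4, but not w0 R w4.
So F validates K, K4, S4; S5 would additionally require R to be Euclidean. The strongest is S4.

S4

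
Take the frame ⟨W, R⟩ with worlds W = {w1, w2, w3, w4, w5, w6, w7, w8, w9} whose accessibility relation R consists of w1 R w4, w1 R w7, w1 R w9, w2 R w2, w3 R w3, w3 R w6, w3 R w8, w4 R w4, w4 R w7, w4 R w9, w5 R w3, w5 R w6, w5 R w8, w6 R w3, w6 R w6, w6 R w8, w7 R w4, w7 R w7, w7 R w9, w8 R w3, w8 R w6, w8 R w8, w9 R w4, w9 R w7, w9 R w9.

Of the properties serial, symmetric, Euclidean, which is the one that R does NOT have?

Serial: yes — every world has a successor (e.g. w1 R w4).
Symmetric: no — w1 R w4 but not w4 R w1.
Euclidean: yes — any two successors of a common world are R-related.
Only symmetric fails.

symmetric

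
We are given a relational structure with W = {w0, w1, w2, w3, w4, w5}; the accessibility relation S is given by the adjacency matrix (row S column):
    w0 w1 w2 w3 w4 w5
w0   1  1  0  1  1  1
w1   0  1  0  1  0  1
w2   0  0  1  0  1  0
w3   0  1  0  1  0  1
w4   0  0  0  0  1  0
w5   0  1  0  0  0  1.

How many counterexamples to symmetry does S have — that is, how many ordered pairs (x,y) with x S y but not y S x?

Enumerating: (w0,w1), (w0,w3), (w0,w4), (w0,w5), (w2,w4), (w3,w5).

6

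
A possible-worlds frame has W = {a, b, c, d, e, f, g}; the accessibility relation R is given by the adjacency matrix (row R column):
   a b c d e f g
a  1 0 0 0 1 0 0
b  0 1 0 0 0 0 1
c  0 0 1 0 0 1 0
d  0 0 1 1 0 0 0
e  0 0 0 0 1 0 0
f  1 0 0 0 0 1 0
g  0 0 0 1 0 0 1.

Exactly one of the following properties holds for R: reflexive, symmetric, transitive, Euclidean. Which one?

reflexive

Reflexive: yes — every world is R-related to itself.
Symmetric: no — a R e but not e R a.
Transitive: no — b R g and g R d, but not b R d.
Euclidean: no — a R e and a R a, but not e R a.
Only reflexive holds.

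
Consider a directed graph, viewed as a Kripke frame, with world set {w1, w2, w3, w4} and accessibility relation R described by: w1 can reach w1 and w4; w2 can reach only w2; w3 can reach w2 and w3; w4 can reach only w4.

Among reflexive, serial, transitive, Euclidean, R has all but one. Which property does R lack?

Reflexive: yes — every world is R-related to itself.
Serial: yes — every world has a successor (e.g. w1 R w1).
Transitive: yes — every two-step R-path is closed by a direct edge.
Euclidean: no — w1 R w4 and w1 R w1, but not w4 R w1.
Only Euclidean fails.

Euclidean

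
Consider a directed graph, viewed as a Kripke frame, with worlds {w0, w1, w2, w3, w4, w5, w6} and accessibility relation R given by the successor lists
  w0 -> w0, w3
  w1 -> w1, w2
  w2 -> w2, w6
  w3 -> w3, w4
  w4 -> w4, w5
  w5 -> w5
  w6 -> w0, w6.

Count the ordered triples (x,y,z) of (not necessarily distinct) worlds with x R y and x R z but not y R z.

Enumerating: (w0,w3,w0), (w1,w2,w1), (w2,w6,w2), (w3,w4,w3), (w4,w5,w4), (w6,w0,w6).

6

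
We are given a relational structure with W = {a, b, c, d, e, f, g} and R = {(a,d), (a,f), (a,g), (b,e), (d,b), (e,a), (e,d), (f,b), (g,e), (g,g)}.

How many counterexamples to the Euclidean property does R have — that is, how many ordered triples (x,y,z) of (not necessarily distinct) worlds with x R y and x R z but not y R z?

Enumerating: (a,d,d), (a,d,f), (a,d,g), (a,f,d), (a,f,f), (a,f,g), (a,g,d), (a,g,f), (b,e,e), (d,b,b), (e,a,a), (e,d,a), (e,d,d), (f,b,b), (g,e,e), (g,e,g).

16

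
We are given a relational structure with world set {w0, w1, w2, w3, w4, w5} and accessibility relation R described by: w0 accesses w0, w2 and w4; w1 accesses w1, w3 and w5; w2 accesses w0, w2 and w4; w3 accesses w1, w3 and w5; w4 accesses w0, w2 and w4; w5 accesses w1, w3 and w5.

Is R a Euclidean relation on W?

Yes

Euclidean: yes — any two successors of a common world are R-related.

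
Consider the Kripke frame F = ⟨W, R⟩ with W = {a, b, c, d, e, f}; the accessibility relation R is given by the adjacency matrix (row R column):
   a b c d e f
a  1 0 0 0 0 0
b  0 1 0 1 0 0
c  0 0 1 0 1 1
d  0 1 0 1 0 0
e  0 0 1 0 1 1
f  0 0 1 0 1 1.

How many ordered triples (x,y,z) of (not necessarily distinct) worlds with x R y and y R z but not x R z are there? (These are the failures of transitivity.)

0

R is transitive; there are no such tuples.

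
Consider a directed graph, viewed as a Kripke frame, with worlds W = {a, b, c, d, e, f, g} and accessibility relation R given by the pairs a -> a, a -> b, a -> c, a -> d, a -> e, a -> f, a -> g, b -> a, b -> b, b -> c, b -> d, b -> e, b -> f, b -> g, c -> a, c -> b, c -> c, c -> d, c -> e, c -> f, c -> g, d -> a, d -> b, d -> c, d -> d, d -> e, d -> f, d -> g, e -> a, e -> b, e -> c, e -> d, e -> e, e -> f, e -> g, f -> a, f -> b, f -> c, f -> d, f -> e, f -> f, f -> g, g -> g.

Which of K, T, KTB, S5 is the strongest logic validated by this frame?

T

Reflexive (axiom T): yes — every world is R-related to itself.
Symmetric (axiom B): no — a R g but not g R a.
Euclidean (axiom 5): no — a R g and a R b, but not g R b.
So F validates K, T; KTB would additionally require R to be symmetric. The strongest is T.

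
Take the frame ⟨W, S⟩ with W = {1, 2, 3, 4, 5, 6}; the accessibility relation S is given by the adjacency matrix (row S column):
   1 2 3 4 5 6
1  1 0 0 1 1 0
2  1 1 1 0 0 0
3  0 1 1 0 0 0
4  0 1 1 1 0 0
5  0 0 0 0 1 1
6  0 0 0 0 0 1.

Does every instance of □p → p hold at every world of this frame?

Yes

The schema T characterises exactly the reflexive frames.
Reflexive: yes — every world is S-related to itself.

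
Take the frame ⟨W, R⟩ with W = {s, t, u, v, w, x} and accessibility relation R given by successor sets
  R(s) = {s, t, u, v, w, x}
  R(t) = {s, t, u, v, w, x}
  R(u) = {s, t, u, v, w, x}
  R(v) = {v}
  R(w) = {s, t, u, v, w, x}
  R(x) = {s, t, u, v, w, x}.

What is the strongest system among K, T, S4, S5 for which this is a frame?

Reflexive (axiom T): yes — every world is R-related to itself.
Transitive (axiom 4): yes — every two-step R-path is closed by a direct edge.
Euclidean (axiom 5): no — s R v and s R t, but not v R t.
So F validates K, T, S4; S5 would additionally require R to be Euclidean. The strongest is S4.

S4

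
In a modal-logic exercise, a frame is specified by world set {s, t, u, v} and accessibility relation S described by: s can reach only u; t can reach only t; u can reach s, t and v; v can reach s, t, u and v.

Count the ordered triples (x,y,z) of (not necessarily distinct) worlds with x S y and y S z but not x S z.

5

Enumerating: (s,u,s), (s,u,t), (s,u,v), (u,s,u), (u,v,u).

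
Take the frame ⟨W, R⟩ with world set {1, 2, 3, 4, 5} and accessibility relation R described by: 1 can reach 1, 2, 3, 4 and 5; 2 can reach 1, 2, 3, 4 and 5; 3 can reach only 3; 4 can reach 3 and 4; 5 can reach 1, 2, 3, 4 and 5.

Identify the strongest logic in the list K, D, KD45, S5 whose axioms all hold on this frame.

Serial (axiom D): yes — every world has a successor (e.g. 1 R 1).
Euclidean (axiom 5): no — 1 R 3 and 1 R 2, but not 3 R 2.
Transitive (axiom 4): yes — every two-step R-path is closed by a direct edge.
Reflexive (axiom T): yes — every world is R-related to itself.
So F validates K, D; KD45 would additionally require R to be Euclidean. The strongest is D.

D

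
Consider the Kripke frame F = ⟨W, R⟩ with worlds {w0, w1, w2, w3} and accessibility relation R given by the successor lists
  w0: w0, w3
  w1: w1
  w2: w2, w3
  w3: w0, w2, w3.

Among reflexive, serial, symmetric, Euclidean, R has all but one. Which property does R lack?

Euclidean

Reflexive: yes — every world is R-related to itself.
Serial: yes — every world has a successor (e.g. w0 R w0).
Symmetric: yes — every pair in R has its reverse in R.
Euclidean: no — w3 R w0 and w3 R w2, but not w0 R w2.
Only Euclidean fails.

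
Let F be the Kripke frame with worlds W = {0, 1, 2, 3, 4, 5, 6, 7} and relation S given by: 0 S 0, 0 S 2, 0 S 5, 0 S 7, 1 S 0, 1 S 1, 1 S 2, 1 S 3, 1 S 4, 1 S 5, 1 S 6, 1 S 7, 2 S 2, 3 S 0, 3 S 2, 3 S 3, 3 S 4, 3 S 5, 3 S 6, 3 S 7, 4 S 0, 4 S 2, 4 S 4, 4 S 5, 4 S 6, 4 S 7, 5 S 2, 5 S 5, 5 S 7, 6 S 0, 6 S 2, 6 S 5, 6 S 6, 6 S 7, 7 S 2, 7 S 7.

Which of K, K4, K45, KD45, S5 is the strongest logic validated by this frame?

K4

Transitive (axiom 4): yes — every two-step S-path is closed by a direct edge.
Euclidean (axiom 5): no — 0 S 2 and 0 S 5, but not 2 S 5.
Serial (axiom D): yes — every world has a successor (e.g. 0 S 0).
Reflexive (axiom T): yes — every world is S-related to itself.
So F validates K, K4; K45 would additionally require S to be Euclidean. The strongest is K4.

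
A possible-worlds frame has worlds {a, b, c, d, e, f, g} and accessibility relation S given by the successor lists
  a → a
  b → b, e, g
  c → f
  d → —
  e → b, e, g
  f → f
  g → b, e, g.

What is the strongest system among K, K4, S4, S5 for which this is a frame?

K4

Transitive (axiom 4): yes — every two-step S-path is closed by a direct edge.
Reflexive (axiom T): no — c is not related to itself.
Euclidean (axiom 5): yes — any two successors of a common world are S-related.
So F validates K, K4; S4 would additionally require S to be reflexive. The strongest is K4.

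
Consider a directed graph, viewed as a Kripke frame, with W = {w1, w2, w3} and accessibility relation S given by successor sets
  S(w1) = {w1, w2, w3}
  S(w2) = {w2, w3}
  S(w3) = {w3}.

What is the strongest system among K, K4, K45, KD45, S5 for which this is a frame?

Transitive (axiom 4): yes — every two-step S-path is closed by a direct edge.
Euclidean (axiom 5): no — w1 S w3 and w1 S w2, but not w3 S w2.
Serial (axiom D): yes — every world has a successor (e.g. w1 S w1).
Reflexive (axiom T): yes — every world is S-related to itself.
So F validates K, K4; K45 would additionally require S to be Euclidean. The strongest is K4.

K4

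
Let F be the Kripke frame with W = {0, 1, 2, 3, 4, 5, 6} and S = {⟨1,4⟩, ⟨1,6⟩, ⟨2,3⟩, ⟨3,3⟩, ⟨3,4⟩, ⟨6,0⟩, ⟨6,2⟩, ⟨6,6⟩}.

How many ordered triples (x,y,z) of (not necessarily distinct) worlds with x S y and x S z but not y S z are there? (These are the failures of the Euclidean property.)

11

Enumerating: (1,4,4), (1,4,6), (1,6,4), (3,4,3), (3,4,4), (6,0,0), (6,0,2), (6,0,6), (6,2,0), (6,2,2), (6,2,6).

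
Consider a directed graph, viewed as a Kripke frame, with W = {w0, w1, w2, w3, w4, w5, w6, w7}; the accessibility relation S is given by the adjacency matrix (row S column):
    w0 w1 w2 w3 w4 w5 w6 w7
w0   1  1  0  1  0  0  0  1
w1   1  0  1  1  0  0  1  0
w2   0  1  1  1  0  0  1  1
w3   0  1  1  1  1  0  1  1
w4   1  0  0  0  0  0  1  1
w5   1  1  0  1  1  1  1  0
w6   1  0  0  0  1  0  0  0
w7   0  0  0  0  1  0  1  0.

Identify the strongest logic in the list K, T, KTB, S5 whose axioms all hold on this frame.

K

Reflexive (axiom T): no — w1 is not related to itself.
Symmetric (axiom B): no — w0 S w3 but not w3 S w0.
Euclidean (axiom 5): no — w0 S w1 and w0 S w7, but not w1 S w7.
So F validates K; T would additionally require S to be reflexive. The strongest is K.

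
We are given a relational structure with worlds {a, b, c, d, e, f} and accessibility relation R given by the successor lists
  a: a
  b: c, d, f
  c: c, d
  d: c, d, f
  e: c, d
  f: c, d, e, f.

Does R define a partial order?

No

Reflexive: no — b is not related to itself.
Transitive: no — b R f and f R e, but not b R e.
Antisymmetric: no — c R d and d R c with c ≠ d.
So R is not a partial order.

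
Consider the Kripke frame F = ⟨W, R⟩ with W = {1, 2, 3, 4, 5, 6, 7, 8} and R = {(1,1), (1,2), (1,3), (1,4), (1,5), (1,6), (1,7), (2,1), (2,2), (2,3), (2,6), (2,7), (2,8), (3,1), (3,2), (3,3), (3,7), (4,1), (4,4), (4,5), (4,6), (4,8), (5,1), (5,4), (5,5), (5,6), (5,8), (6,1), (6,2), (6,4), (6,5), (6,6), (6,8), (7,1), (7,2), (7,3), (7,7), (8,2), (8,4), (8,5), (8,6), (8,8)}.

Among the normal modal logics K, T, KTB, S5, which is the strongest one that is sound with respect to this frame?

Reflexive (axiom T): yes — every world is R-related to itself.
Symmetric (axiom B): yes — every pair in R has its reverse in R.
Euclidean (axiom 5): no — 1 R 2 and 1 R 4, but not 2 R 4.
So F validates K, T, KTB; S5 would additionally require R to be Euclidean. The strongest is KTB.

KTB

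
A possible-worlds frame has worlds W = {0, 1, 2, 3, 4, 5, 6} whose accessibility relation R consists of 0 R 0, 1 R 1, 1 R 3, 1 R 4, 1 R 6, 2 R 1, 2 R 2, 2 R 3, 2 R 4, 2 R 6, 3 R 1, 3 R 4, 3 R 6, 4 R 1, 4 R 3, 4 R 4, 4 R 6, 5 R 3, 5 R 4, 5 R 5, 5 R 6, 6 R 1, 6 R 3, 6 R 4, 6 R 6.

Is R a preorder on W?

No

Reflexive: no — 3 is not related to itself.
Transitive: no — 5 R 3 and 3 R 1, but not 5 R 1.
So R is not a preorder.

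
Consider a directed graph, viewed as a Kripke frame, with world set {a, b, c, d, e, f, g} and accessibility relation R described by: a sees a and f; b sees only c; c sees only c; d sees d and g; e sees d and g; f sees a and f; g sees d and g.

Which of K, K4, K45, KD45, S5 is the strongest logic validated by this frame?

KD45

Transitive (axiom 4): yes — every two-step R-path is closed by a direct edge.
Euclidean (axiom 5): yes — any two successors of a common world are R-related.
Serial (axiom D): yes — every world has a successor (e.g. a R a).
Reflexive (axiom T): no — b is not related to itself.
So F validates K, K4, K45, KD45; S5 would additionally require R to be reflexive. The strongest is KD45.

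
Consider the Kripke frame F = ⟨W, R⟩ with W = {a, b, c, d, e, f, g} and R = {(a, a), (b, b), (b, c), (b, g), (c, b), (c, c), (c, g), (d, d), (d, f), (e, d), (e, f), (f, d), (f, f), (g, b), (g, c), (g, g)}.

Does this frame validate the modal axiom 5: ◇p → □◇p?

Yes

Axiom 5 corresponds to the accessibility relation being Euclidean.
Euclidean: yes — any two successors of a common world are R-related.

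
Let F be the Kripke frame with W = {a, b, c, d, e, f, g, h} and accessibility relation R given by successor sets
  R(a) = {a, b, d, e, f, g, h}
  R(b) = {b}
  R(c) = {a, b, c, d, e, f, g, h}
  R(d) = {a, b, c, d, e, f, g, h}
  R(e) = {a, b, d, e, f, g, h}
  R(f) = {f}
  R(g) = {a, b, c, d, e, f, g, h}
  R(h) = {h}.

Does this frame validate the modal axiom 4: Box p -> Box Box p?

No

The schema 4 characterises exactly the transitive frames.
Transitive: no — a R d and d R c, but not a R c.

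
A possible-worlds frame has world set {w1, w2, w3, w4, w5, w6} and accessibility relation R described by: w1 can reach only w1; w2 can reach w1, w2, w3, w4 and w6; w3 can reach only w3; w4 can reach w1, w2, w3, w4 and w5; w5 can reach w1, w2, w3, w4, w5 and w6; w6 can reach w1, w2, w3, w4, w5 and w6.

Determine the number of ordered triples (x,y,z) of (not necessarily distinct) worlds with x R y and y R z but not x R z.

Enumerating: (w2,w4,w5), (w2,w6,w5), (w4,w2,w6), (w4,w5,w6).

4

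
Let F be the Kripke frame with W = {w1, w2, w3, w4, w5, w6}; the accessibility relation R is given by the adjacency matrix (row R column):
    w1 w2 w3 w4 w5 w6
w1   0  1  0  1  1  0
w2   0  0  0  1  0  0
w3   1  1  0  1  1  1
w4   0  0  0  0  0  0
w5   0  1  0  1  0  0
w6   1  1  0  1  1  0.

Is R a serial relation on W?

No

Serial: no — w4 has no R-successor.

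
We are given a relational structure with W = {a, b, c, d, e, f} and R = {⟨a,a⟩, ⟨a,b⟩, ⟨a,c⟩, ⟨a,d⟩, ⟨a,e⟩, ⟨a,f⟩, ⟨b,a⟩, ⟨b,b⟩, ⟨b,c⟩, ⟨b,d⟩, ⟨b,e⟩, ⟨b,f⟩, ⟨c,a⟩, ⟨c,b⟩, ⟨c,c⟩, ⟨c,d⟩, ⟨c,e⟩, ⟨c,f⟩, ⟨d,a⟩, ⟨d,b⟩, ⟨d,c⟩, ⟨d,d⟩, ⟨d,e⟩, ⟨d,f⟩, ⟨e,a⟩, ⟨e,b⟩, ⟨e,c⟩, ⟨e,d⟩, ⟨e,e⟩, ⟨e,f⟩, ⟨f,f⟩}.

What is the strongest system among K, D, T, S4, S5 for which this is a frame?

Serial (axiom D): yes — every world has a successor (e.g. a R a).
Reflexive (axiom T): yes — every world is R-related to itself.
Transitive (axiom 4): yes — every two-step R-path is closed by a direct edge.
Euclidean (axiom 5): no — a R f and a R b, but not f R b.
So F validates K, D, T, S4; S5 would additionally require R to be Euclidean. The strongest is S4.

S4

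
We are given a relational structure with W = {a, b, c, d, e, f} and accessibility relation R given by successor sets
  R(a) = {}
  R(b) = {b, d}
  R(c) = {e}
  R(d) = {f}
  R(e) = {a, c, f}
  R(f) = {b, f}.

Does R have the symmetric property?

No

Symmetric: no — b R d but not d R b.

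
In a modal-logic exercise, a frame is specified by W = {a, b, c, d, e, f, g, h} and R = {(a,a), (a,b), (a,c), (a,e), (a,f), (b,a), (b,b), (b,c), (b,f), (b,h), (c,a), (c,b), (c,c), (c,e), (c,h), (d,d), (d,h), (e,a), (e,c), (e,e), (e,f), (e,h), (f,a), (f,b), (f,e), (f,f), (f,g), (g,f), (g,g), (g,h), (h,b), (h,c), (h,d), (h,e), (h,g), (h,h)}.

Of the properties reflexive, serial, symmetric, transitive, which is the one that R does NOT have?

transitive

Reflexive: yes — every world is R-related to itself.
Serial: yes — every world has a successor (e.g. a R a).
Symmetric: yes — every pair in R has its reverse in R.
Transitive: no — a R b and b R h, but not a R h.
Only transitive fails.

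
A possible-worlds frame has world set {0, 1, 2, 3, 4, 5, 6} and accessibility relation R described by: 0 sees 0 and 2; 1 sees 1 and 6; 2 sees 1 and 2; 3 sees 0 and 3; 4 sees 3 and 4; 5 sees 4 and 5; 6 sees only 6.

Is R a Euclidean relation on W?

No

Euclidean: no — 0 R 2 and 0 R 0, but not 2 R 0.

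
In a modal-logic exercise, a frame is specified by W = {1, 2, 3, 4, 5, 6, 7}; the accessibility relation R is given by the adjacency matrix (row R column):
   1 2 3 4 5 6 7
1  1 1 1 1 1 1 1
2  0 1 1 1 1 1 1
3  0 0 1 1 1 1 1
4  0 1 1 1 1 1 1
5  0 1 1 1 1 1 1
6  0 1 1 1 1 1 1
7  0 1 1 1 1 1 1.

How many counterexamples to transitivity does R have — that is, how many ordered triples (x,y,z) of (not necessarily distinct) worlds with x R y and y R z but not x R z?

4

Enumerating: (3,4,2), (3,5,2), (3,6,2), (3,7,2).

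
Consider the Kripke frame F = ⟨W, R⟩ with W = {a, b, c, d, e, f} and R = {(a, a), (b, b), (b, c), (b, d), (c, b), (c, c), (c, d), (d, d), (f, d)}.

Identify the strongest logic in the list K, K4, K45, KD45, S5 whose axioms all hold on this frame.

Transitive (axiom 4): yes — every two-step R-path is closed by a direct edge.
Euclidean (axiom 5): no — b R d and b R c, but not d R c.
Serial (axiom D): no — e has no R-successor.
Reflexive (axiom T): no — e is not related to itself.
So F validates K, K4; K45 would additionally require R to be Euclidean. The strongest is K4.

K4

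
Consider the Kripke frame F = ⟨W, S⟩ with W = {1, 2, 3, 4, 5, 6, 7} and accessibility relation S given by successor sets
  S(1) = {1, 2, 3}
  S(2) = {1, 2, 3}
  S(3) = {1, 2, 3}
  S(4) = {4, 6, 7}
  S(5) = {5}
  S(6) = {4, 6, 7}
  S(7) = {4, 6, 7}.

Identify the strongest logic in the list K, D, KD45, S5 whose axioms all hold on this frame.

Serial (axiom D): yes — every world has a successor (e.g. 1 S 1).
Euclidean (axiom 5): yes — any two successors of a common world are S-related.
Transitive (axiom 4): yes — every two-step S-path is closed by a direct edge.
Reflexive (axiom T): yes — every world is S-related to itself.
So F validates K, D, KD45, S5. The strongest is S5.

S5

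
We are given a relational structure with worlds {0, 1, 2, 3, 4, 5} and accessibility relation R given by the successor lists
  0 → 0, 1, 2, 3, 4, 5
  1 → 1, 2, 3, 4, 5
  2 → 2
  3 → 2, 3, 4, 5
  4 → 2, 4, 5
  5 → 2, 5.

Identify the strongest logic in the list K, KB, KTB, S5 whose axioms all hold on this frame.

Symmetric (axiom B): no — 0 R 1 but not 1 R 0.
Reflexive (axiom T): yes — every world is R-related to itself.
Euclidean (axiom 5): no — 0 R 2 and 0 R 1, but not 2 R 1.
So F validates K; KB would additionally require R to be symmetric. The strongest is K.

K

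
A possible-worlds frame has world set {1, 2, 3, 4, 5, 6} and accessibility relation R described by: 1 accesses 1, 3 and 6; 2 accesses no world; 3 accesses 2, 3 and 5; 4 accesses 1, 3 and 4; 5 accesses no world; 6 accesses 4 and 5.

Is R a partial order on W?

No

Reflexive: no — 2 is not related to itself.
Transitive: no — 1 R 3 and 3 R 2, but not 1 R 2.
Antisymmetric: yes — no distinct pair is related both ways.
So R is not a partial order.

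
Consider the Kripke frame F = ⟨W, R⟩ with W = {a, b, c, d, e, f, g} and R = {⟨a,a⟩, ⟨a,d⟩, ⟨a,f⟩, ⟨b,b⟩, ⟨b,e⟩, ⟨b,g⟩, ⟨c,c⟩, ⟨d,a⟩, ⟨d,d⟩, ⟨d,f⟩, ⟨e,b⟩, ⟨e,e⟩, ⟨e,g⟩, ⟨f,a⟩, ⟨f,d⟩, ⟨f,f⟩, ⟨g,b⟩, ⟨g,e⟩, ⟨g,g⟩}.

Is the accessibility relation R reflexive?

Yes

Reflexive: yes — every world is R-related to itself.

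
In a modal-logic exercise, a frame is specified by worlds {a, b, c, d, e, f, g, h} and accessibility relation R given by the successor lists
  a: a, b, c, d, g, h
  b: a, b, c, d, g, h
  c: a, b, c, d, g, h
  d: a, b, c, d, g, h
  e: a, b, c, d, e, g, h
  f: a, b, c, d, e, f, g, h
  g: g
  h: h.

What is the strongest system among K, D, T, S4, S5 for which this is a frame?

Serial (axiom D): yes — every world has a successor (e.g. a R a).
Reflexive (axiom T): yes — every world is R-related to itself.
Transitive (axiom 4): yes — every two-step R-path is closed by a direct edge.
Euclidean (axiom 5): no — a R g and a R b, but not g R b.
So F validates K, D, T, S4; S5 would additionally require R to be Euclidean. The strongest is S4.

S4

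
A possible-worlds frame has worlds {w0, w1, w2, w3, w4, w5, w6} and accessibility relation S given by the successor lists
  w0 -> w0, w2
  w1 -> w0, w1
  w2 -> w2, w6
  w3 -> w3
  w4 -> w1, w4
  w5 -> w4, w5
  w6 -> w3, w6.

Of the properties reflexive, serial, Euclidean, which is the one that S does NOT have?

Euclidean

Reflexive: yes — every world is S-related to itself.
Serial: yes — every world has a successor (e.g. w0 S w0).
Euclidean: no — w0 S w2 and w0 S w0, but not w2 S w0.
Only Euclidean fails.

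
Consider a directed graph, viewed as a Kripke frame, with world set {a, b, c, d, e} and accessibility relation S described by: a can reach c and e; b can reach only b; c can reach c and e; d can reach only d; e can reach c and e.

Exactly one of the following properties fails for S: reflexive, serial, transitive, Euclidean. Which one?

reflexive

Reflexive: no — a is not related to itself.
Serial: yes — every world has a successor (e.g. a S c).
Transitive: yes — every two-step S-path is closed by a direct edge.
Euclidean: yes — any two successors of a common world are S-related.
Only reflexive fails.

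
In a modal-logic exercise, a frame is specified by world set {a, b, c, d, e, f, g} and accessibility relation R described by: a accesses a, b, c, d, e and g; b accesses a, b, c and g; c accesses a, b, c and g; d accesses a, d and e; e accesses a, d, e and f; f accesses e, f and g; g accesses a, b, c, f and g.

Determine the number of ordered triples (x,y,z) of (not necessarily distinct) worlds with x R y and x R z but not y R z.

Enumerating: (a,b,d), (a,b,e), (a,c,d), (a,c,e), (a,d,b), (a,d,c), (a,d,g), (a,e,b), (a,e,c), (a,e,g), (a,g,d), (a,g,e), … and 12 more.
Total: 24.

24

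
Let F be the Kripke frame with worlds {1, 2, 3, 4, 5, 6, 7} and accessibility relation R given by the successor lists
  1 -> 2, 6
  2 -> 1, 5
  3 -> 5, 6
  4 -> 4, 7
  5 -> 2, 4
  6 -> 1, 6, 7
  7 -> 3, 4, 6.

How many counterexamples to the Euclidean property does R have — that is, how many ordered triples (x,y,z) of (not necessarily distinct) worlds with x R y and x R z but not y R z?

24

Enumerating: (1,2,2), (1,2,6), (1,6,2), (2,1,1), (2,1,5), (2,5,1), (2,5,5), (3,5,5), (3,5,6), (3,6,5), (4,7,7), (5,2,2), … and 12 more.
Total: 24.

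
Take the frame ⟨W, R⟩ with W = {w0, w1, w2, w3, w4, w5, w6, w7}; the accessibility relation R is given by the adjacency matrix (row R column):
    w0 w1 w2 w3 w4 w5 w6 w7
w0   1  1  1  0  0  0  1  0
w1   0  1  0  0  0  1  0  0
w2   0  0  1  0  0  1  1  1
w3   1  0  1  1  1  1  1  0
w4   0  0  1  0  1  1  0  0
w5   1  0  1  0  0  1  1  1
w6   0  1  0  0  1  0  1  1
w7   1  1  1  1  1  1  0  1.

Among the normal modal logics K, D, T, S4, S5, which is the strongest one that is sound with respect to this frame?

T

Serial (axiom D): yes — every world has a successor (e.g. w0 R w0).
Reflexive (axiom T): yes — every world is R-related to itself.
Transitive (axiom 4): no — w0 R w1 and w1 R w5, but not w0 R w5.
Euclidean (axiom 5): no — w0 R w1 and w0 R w2, but not w1 R w2.
So F validates K, D, T; S4 would additionally require R to be transitive. The strongest is T.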